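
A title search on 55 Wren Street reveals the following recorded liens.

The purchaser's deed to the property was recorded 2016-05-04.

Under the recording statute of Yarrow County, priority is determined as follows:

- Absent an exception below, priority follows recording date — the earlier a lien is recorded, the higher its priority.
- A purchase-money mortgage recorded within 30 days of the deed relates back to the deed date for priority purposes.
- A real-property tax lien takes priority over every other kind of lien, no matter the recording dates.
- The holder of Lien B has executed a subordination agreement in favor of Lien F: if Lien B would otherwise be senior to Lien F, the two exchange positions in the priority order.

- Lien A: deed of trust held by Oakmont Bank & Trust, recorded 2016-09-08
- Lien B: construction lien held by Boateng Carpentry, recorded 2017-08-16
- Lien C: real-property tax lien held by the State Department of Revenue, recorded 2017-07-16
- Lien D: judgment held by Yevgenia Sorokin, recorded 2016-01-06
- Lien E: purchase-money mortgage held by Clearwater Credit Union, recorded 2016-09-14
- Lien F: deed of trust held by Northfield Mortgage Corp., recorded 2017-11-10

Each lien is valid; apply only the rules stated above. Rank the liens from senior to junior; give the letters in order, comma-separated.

C, D, A, E, F, B

Effective dates: E missed the 30-day window (133 days after the deed), so its recording date stands.
As a real-property tax lien, C is senior to every other lien.
Among the remaining liens, by effective date: D (2016-01-06), A (2016-09-08), E (2016-09-14), B (2017-08-16), F (2017-11-10).
B would otherwise be senior to F, so under the subordination agreement B and F exchange positions.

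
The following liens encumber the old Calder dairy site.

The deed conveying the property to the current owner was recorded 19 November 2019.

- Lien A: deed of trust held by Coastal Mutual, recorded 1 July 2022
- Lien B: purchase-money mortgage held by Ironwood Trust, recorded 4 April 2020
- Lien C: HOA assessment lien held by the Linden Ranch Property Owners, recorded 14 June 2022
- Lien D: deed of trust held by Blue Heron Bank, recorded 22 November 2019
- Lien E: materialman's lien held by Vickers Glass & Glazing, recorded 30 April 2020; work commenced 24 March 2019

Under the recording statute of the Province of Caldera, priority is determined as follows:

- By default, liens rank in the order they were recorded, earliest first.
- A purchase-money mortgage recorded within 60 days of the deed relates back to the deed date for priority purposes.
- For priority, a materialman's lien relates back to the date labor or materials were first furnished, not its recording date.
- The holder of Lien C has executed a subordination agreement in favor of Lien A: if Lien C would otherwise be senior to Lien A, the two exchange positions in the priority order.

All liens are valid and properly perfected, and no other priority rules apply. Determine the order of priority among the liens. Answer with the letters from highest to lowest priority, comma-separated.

E, D, B, A, C

Effective dates after the stated exceptions: B was recorded 137 days after the deed, outside the 60-day window, so it keeps its recording date; E is treated as recorded 24 March 2019, the work-commencement date.
Ordering by effective date: E (24 March 2019), D (22 November 2019), B (4 April 2020), C (14 June 2022), A (1 July 2022).
The subordination applies — C was senior to A — so C and A swap.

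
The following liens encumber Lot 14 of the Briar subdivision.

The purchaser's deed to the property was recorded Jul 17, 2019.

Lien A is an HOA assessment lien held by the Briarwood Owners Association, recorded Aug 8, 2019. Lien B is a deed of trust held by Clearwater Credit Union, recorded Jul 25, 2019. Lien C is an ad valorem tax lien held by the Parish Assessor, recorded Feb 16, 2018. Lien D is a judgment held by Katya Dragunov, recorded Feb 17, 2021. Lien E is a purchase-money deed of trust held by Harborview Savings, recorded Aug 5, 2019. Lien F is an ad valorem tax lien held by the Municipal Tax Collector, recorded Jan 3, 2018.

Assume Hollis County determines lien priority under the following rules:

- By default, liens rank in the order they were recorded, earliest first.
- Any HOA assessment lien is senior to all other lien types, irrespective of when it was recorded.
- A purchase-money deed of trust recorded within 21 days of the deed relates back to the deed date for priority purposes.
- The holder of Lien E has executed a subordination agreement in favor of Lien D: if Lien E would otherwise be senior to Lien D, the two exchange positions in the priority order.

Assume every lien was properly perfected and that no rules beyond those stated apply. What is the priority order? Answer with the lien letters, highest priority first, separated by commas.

First, effective dates: E relates back to the deed date Jul 17, 2019.
A is an HOA assessment lien, so it outranks all other liens regardless of date.
Remaining liens by effective date: F (Jan 3, 2018), C (Feb 16, 2018), E (Jul 17, 2019), B (Jul 25, 2019), D (Feb 17, 2021).
The subordination applies — E was senior to D — so E and D swap.

A, F, C, D, B, E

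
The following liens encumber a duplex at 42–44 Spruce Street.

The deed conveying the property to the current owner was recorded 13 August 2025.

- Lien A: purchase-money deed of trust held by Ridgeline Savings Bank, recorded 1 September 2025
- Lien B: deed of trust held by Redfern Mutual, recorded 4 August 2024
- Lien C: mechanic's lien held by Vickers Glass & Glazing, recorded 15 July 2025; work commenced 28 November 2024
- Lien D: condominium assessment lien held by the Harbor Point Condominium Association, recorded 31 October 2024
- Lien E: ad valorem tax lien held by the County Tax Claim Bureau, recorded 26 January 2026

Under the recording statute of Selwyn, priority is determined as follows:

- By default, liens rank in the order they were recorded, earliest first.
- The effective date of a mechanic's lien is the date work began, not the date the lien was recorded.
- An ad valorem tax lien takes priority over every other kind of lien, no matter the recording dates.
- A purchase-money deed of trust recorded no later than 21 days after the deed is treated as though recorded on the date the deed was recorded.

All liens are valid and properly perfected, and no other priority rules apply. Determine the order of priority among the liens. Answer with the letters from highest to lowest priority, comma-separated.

First, effective dates: A relates back to the deed date 13 August 2025; C is treated as recorded 28 November 2024, the work-commencement date.
E, as an ad valorem tax lien, has superpriority and ranks first.
The other liens, earliest effective date first: B (4 August 2024), D (31 October 2024), C (28 November 2024), A (13 August 2025).

E, B, D, C, A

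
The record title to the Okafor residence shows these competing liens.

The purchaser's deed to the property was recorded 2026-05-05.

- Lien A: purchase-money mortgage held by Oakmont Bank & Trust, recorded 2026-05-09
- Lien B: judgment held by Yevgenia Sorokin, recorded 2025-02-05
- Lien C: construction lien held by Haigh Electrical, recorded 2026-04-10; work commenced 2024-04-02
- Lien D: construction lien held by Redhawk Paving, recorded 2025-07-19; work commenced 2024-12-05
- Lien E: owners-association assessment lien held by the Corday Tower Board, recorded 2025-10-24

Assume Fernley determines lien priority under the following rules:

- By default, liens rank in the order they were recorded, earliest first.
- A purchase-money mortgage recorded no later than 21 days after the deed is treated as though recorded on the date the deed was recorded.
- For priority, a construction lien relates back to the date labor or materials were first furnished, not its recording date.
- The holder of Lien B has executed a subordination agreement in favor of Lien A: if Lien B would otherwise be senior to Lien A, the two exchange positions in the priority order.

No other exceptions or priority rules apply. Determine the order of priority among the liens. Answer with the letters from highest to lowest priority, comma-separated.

C, D, A, E, B

First, effective dates: A relates back to the deed date 2026-05-05; C is treated as recorded 2024-04-02, the work-commencement date; D relates back to 2024-12-05 (work commenced).
Sorted by effective date: C (2024-04-02), D (2024-12-05), B (2025-02-05), E (2025-10-24), A (2026-05-05).
B would otherwise be senior to A, so under the subordination agreement B and A exchange positions.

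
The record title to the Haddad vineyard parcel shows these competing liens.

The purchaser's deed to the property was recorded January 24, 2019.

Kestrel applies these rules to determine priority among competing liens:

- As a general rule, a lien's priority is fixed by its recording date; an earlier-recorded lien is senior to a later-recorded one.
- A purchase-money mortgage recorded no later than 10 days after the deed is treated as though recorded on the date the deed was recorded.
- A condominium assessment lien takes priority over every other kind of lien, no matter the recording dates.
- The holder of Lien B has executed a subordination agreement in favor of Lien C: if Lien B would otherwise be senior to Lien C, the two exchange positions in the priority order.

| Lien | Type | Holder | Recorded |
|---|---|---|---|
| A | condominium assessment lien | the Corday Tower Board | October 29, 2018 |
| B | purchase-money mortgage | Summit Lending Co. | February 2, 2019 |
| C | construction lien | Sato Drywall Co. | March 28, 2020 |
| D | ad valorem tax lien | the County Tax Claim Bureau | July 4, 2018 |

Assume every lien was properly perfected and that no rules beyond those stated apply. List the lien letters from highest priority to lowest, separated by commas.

A, D, C, B

Effective dates after the stated exceptions: B was recorded within the 10-day window, so its effective date is the deed date January 24, 2019.
As a condominium assessment lien, A is senior to every other lien.
Ordering the rest by effective date: D (July 4, 2018), B (January 24, 2019), C (March 28, 2020).
Because B would otherwise rank above C, the subordination swaps them.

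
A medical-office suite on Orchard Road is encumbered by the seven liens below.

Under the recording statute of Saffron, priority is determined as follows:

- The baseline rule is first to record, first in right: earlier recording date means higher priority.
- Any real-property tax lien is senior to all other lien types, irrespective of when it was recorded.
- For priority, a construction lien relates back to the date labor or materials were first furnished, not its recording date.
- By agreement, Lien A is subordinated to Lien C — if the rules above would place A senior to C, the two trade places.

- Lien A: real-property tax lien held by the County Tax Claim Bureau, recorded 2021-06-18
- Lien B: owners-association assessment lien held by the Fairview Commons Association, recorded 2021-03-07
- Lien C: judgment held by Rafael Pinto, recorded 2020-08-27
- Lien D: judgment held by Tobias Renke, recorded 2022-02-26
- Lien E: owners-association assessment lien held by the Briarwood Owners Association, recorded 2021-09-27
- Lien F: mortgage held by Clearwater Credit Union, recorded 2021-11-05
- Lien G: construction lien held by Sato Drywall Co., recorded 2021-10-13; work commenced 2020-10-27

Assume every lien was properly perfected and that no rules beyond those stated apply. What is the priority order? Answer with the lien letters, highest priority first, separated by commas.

C, A, G, B, E, F, D

First, effective dates: G is treated as recorded 2020-10-27, the work-commencement date.
As a real-property tax lien, A is senior to every other lien.
Among the remaining liens, by effective date: C (2020-08-27), G (2020-10-27), B (2021-03-07), E (2021-09-27), F (2021-11-05), D (2022-02-26).
A would otherwise be senior to C, so under the subordination agreement A and C exchange positions.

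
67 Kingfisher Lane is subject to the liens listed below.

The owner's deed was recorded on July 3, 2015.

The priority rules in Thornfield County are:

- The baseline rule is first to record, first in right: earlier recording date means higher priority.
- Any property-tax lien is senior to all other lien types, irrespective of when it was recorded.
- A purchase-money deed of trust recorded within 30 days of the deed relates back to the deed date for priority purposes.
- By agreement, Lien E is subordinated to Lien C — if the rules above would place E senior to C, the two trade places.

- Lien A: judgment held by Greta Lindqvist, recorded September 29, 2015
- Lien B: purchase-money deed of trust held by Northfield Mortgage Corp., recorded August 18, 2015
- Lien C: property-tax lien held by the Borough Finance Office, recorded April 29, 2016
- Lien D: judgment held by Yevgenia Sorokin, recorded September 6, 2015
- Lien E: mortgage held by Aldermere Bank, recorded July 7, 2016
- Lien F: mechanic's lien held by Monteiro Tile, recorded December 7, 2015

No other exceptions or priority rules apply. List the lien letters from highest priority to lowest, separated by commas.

C, B, D, A, F, E

Effective dates after the stated exceptions: B was recorded 46 days after the deed — beyond 30 days — so no relation-back applies.
C, as a property-tax lien, has superpriority and ranks first.
Among the remaining liens, by effective date: B (August 18, 2015), D (September 6, 2015), A (September 29, 2015), F (December 7, 2015), E (July 7, 2016).
E already ranks below C; the subordination has no effect.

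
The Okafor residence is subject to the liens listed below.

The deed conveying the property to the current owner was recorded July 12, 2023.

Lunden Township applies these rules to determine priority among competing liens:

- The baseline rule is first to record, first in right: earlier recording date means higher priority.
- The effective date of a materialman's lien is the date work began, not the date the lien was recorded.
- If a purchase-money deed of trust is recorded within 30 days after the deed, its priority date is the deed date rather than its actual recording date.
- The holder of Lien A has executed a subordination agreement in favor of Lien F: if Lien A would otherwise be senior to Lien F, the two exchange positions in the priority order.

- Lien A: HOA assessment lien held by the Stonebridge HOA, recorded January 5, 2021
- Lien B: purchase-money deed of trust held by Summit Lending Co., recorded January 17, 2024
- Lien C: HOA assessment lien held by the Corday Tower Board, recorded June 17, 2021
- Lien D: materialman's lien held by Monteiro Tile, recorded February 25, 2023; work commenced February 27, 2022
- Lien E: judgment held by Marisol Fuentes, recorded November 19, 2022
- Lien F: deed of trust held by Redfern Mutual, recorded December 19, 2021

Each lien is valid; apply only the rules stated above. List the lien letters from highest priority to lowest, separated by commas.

Effective dates after the stated exceptions: B was recorded 189 days after the deed, outside the 30-day window, so it keeps its recording date; D is treated as recorded February 27, 2022, the work-commencement date.
Sorted by effective date: A (January 5, 2021), C (June 17, 2021), F (December 19, 2021), D (February 27, 2022), E (November 19, 2022), B (January 17, 2024).
The subordination applies — A was senior to F — so A and F swap.

F, C, A, D, E, B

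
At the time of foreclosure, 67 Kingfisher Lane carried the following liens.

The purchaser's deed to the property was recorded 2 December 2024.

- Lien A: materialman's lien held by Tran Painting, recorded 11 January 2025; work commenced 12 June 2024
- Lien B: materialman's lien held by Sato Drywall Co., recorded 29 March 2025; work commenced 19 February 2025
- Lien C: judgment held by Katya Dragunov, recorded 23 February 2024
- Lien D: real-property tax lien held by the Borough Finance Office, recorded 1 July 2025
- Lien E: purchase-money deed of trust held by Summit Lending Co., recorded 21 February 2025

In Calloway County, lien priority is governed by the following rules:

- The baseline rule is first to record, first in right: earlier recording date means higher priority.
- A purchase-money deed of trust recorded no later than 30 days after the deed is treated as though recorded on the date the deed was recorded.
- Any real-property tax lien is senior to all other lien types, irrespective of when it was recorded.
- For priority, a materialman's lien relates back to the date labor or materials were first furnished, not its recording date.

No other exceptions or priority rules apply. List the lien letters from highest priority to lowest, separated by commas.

D, C, A, B, E

Effective dates after the stated exceptions: A relates back to 12 June 2024 (work commenced); B relates back to 19 February 2025 (work commenced); E was recorded 81 days after the deed, outside the 30-day window, so it keeps its recording date.
As a real-property tax lien, D is senior to every other lien.
The other liens, earliest effective date first: C (23 February 2024), A (12 June 2024), B (19 February 2025), E (21 February 2025).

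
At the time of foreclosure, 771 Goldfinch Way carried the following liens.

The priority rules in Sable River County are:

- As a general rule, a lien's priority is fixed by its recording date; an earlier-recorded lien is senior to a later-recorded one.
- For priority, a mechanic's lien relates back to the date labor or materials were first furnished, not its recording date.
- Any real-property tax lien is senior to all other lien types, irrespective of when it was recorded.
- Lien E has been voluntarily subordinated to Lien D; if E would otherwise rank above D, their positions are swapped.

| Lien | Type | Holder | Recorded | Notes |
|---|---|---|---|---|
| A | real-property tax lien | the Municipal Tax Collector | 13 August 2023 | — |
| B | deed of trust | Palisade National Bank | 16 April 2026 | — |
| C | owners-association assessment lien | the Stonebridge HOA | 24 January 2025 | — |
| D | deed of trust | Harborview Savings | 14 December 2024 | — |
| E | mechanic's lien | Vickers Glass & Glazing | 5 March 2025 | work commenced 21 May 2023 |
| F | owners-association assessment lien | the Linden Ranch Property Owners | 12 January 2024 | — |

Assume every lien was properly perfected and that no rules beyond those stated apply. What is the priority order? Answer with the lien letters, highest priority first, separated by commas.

A, D, F, E, C, B

Effective dates after the stated exceptions: E's effective date is 21 May 2023, when work began.
As a real-property tax lien, A is senior to every other lien.
Among the remaining liens, by effective date: E (21 May 2023), F (12 January 2024), D (14 December 2024), C (24 January 2025), B (16 April 2026).
E is senior to D before the subordination, so the two trade places.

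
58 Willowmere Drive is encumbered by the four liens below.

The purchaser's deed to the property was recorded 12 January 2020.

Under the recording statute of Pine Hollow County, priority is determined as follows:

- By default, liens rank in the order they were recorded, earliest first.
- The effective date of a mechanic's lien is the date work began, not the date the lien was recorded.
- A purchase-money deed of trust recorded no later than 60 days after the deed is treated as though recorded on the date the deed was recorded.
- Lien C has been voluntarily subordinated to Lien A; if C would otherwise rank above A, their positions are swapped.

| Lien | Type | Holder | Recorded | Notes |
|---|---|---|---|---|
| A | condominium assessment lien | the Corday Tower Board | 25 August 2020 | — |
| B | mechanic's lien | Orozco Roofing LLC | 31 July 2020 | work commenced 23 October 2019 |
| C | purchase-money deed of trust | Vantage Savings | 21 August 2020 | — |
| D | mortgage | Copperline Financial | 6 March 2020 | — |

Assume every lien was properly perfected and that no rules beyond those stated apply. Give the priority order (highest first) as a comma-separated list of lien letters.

First, effective dates: B is treated as recorded 23 October 2019, the work-commencement date; C was recorded 222 days after the deed, outside the 60-day window, so it keeps its recording date.
By effective date: B (23 October 2019), D (6 March 2020), C (21 August 2020), A (25 August 2020).
C is senior to A before the subordination, so the two trade places.

B, D, A, C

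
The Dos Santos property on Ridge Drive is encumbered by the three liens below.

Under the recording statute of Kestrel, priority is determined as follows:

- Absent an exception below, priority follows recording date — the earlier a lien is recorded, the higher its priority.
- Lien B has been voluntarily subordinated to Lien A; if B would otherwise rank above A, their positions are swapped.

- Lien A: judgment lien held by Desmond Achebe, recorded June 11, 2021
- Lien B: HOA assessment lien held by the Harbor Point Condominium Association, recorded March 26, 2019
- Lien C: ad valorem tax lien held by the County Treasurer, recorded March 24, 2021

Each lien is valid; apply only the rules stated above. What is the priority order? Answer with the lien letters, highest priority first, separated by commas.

By effective date, earliest first: B (March 26, 2019), C (March 24, 2021), A (June 11, 2021).
B would otherwise be senior to A, so under the subordination agreement B and A exchange positions.

A, C, B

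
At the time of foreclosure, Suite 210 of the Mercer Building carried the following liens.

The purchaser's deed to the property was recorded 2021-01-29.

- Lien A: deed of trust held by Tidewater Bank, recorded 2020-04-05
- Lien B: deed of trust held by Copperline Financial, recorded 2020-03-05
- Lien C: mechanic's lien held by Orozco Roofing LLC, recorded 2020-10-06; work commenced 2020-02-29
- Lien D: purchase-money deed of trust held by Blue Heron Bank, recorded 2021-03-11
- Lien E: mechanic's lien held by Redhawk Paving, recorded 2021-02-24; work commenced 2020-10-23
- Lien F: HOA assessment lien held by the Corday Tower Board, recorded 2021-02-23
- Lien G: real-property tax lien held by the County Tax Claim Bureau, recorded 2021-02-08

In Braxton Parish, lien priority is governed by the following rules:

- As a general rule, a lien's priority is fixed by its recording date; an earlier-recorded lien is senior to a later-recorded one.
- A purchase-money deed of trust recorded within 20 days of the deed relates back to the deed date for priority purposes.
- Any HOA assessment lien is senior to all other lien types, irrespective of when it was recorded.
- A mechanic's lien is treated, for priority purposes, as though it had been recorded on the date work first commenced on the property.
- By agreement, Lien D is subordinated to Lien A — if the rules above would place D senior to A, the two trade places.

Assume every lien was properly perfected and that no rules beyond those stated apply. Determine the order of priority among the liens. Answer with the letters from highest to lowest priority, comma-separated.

First, effective dates: C's effective date is 2020-02-29, when work began; D was recorded 41 days after the deed, outside the 20-day window, so it keeps its recording date; E is treated as recorded 2020-10-23, the work-commencement date.
F is an HOA assessment lien, so it outranks all other liens regardless of date.
Remaining liens by effective date: C (2020-02-29), B (2020-03-05), A (2020-04-05), E (2020-10-23), G (2021-02-08), D (2021-03-11).
D is already junior to A, so the subordination agreement changes nothing.

F, C, B, A, E, G, D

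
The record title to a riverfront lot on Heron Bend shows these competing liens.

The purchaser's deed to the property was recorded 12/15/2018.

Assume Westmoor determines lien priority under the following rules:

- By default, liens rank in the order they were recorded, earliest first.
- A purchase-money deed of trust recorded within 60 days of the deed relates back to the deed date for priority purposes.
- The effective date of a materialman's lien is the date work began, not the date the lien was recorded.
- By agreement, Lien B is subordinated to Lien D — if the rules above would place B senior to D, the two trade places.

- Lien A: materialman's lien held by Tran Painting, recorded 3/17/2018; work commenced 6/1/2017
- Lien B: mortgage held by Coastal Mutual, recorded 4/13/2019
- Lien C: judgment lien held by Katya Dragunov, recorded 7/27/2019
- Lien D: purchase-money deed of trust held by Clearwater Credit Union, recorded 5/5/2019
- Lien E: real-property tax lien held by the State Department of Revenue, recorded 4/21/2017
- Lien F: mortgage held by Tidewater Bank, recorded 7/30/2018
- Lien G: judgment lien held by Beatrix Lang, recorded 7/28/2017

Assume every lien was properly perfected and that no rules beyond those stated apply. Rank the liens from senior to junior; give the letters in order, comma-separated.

Adjusting effective dates: A relates back to 6/1/2017 (work commenced); D was recorded 141 days after the deed — beyond 60 days — so no relation-back applies.
By effective date: E (4/21/2017), A (6/1/2017), G (7/28/2017), F (7/30/2018), B (4/13/2019), D (5/5/2019), C (7/27/2019).
The subordination applies — B was senior to D — so B and D swap.

E, A, G, F, D, B, C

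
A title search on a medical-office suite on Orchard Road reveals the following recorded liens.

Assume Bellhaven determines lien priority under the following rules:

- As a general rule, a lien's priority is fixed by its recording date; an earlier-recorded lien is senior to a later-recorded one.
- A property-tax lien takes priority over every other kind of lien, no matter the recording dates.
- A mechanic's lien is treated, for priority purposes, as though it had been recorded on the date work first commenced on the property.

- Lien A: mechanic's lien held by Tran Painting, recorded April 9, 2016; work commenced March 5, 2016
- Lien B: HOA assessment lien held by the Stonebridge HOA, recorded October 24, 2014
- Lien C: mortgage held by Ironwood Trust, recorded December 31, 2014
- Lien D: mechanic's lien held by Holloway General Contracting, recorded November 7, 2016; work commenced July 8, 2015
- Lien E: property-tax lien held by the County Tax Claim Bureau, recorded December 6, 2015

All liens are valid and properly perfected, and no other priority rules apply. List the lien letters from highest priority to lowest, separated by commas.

E, B, C, D, A

Adjusting effective dates: A is treated as recorded March 5, 2016, the work-commencement date; D is treated as recorded July 8, 2015, the work-commencement date.
E, as a property-tax lien, has superpriority and ranks first.
The other liens, earliest effective date first: B (October 24, 2014), C (December 31, 2014), D (July 8, 2015), A (March 5, 2016).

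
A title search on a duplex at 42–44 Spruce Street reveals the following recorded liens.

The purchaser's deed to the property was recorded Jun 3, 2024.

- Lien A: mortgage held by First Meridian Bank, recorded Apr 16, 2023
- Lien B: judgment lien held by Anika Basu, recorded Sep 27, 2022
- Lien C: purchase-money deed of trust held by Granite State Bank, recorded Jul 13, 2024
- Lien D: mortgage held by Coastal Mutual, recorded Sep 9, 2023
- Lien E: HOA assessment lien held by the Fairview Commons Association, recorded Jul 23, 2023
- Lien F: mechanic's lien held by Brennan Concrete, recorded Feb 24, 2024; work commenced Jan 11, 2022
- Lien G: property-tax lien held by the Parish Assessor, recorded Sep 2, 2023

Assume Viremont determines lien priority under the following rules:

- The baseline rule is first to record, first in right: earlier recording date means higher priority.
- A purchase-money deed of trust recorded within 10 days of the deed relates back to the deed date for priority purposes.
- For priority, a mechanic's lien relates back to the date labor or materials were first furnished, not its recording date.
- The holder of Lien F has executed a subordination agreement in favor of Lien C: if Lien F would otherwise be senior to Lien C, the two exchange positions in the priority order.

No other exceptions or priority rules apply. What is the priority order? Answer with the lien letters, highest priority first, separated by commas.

Effective dates after the stated exceptions: C was recorded 40 days after the deed, outside the 10-day window, so it keeps its recording date; F relates back to Jan 11, 2022 (work commenced).
Ordering by effective date: F (Jan 11, 2022), B (Sep 27, 2022), A (Apr 16, 2023), E (Jul 23, 2023), G (Sep 2, 2023), D (Sep 9, 2023), C (Jul 13, 2024).
Because F would otherwise rank above C, the subordination swaps them.

C, B, A, E, G, D, F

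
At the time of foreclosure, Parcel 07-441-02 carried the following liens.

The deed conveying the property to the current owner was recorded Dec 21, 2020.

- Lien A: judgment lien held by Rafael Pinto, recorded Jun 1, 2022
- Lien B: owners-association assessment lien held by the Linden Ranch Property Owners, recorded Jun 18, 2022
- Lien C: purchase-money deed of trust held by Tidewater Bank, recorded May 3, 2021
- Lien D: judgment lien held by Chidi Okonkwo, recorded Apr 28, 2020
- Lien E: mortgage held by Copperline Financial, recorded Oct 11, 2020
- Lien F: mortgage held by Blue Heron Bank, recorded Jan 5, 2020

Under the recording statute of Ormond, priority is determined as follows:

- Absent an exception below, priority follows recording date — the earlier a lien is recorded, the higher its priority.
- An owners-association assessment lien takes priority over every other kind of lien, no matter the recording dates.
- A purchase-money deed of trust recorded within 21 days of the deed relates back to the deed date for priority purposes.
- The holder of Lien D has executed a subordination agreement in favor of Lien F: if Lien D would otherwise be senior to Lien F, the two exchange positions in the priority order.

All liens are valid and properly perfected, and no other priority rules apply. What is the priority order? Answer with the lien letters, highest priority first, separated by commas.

B, F, D, E, C, A

First, effective dates: C was recorded 133 days after the deed — beyond 21 days — so no relation-back applies.
As an owners-association assessment lien, B is senior to every other lien.
The other liens, earliest effective date first: F (Jan 5, 2020), D (Apr 28, 2020), E (Oct 11, 2020), C (May 3, 2021), A (Jun 1, 2022).
Since D is not senior to F, the subordination leaves the order unchanged.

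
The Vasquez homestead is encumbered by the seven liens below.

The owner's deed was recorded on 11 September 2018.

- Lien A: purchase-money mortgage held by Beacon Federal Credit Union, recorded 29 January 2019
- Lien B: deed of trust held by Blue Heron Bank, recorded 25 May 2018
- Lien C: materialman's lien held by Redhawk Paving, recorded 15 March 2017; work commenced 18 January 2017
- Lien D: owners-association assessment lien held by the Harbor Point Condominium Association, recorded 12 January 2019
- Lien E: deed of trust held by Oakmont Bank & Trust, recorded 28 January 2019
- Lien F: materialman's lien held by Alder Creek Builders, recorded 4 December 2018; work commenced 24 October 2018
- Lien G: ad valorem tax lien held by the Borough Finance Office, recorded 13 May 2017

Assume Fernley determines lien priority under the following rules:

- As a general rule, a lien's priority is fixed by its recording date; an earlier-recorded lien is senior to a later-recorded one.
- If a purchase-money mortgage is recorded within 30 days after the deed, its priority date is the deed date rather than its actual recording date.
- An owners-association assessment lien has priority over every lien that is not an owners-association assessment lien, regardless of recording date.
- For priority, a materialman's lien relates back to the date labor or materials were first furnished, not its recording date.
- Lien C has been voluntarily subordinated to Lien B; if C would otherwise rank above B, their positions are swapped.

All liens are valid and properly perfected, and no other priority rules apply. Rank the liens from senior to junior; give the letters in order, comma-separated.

Effective dates: A was recorded 140 days after the deed, outside the 30-day window, so it keeps its recording date; C relates back to 18 January 2017 (work commenced); F relates back to 24 October 2018 (work commenced).
As an owners-association assessment lien, D is senior to every other lien.
Remaining liens by effective date: C (18 January 2017), G (13 May 2017), B (25 May 2018), F (24 October 2018), E (28 January 2019), A (29 January 2019).
C is senior to B before the subordination, so the two trade places.

D, B, G, C, F, E, A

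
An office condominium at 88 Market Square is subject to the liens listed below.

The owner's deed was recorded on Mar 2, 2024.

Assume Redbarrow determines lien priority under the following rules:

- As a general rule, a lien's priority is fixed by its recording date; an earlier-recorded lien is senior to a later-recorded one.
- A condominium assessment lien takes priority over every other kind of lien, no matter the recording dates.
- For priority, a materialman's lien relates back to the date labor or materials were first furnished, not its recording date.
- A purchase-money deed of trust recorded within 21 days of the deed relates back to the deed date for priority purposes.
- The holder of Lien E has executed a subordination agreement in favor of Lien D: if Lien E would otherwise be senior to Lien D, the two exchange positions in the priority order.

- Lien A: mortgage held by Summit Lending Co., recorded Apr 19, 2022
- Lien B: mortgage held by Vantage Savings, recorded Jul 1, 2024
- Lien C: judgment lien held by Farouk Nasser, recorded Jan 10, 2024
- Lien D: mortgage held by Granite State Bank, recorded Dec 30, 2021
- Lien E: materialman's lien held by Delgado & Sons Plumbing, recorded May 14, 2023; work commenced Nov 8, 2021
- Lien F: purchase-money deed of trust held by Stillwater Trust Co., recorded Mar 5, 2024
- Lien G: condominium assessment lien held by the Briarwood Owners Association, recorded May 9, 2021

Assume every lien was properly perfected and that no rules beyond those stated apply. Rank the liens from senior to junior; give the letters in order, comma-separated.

G, D, E, A, C, F, B

Effective dates: E's effective date is Nov 8, 2021, when work began; F's effective date is the deed date, Mar 2, 2024.
G is a condominium assessment lien, so it outranks all other liens regardless of date.
Remaining liens by effective date: E (Nov 8, 2021), D (Dec 30, 2021), A (Apr 19, 2022), C (Jan 10, 2024), F (Mar 2, 2024), B (Jul 1, 2024).
E is senior to D before the subordination, so the two trade places.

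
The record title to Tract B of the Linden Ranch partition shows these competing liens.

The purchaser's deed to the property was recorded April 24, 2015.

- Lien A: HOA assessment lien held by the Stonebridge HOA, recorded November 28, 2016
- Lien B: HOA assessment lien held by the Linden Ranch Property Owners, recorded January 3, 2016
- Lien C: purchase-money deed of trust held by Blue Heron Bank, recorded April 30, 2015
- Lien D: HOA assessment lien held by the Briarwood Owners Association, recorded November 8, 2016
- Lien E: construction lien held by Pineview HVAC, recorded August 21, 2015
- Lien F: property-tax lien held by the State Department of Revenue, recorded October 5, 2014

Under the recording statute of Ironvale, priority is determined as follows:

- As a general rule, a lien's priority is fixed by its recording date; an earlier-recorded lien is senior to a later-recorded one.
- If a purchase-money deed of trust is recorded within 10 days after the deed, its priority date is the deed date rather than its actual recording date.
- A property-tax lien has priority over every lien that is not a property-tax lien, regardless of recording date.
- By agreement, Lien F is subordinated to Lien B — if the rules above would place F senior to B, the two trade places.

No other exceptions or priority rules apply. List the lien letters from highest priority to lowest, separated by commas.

B, C, E, F, D, A

First, effective dates: C's effective date is the deed date, April 24, 2015.
F, as a property-tax lien, has superpriority and ranks first.
Ordering the rest by effective date: C (April 24, 2015), E (August 21, 2015), B (January 3, 2016), D (November 8, 2016), A (November 28, 2016).
The subordination applies — F was senior to B — so F and B swap.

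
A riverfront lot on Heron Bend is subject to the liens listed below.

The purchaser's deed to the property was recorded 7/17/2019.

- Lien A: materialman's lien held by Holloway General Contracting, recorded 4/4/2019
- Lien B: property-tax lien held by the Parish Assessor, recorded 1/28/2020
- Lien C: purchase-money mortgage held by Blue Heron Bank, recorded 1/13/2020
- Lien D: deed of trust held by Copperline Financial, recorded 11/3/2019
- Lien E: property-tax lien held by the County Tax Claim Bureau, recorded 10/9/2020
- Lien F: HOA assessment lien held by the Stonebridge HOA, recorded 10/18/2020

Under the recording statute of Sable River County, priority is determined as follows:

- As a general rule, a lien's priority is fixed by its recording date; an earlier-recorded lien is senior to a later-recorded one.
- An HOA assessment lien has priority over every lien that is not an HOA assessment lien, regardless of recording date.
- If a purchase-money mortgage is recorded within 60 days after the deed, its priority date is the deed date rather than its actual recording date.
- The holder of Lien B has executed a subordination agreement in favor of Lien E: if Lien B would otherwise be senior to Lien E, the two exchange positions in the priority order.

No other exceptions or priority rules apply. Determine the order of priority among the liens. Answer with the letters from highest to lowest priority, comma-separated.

Effective dates: C was recorded 180 days after the deed — beyond 60 days — so no relation-back applies.
F is an HOA assessment lien, so it outranks all other liens regardless of date.
Remaining liens by effective date: A (4/4/2019), D (11/3/2019), C (1/13/2020), B (1/28/2020), E (10/9/2020).
B is senior to E before the subordination, so the two trade places.

F, A, D, C, E, B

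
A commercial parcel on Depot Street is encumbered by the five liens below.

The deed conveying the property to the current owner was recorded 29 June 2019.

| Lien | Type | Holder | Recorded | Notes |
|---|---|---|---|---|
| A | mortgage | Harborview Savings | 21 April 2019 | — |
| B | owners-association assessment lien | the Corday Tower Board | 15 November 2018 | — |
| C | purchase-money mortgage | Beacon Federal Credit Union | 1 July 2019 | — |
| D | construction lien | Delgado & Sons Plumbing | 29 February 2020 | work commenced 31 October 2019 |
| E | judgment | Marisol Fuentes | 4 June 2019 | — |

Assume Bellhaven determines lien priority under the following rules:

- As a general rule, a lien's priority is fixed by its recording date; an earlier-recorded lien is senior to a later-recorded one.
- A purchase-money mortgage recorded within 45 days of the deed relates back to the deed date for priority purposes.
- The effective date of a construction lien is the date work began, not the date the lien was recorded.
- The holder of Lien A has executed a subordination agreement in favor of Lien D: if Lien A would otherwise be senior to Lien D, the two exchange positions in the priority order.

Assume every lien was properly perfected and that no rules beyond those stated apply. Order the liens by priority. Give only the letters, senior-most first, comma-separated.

First, effective dates: C was recorded within the 45-day window, so its effective date is the deed date 29 June 2019; D is treated as recorded 31 October 2019, the work-commencement date.
By effective date, earliest first: B (15 November 2018), A (21 April 2019), E (4 June 2019), C (29 June 2019), D (31 October 2019).
The subordination applies — A was senior to D — so A and D swap.

B, D, E, C, A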